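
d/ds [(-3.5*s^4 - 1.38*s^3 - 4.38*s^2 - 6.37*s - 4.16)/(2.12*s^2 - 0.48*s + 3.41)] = (-14.84*s^5 + 2.1144*s^4 - 46.4152*s^3 + 1.4894*s^2 - 12.2332*s - 23.7185)/(4.4944*s^4 - 2.0352*s^3 + 14.6888*s^2 - 3.2736*s + 11.6281)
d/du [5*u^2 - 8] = 10*u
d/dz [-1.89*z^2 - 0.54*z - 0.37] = -3.78*z - 0.54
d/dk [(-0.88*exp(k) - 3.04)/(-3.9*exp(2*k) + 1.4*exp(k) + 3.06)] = (-3.432*exp(2*k) - 23.712*exp(k) + 1.5632)*exp(k)/(15.21*exp(4*k) - 10.92*exp(3*k) - 21.908*exp(2*k) + 8.568*exp(k) + 9.3636)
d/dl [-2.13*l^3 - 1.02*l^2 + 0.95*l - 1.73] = -6.39*l^2 - 2.04*l + 0.95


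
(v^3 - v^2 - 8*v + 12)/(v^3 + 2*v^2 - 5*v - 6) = (v - 2)/(v + 1)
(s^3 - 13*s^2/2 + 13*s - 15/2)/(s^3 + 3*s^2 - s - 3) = (2*s^2 - 11*s + 15)/(2*(s^2 + 4*s + 3))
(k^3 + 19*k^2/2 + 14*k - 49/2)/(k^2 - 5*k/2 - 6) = (-2*k^3 - 19*k^2 - 28*k + 49)/(-2*k^2 + 5*k + 12)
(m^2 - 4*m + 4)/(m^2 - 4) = (m - 2)/(m + 2)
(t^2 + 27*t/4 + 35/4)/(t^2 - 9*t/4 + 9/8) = 2*(4*t^2 + 27*t + 35)/(8*t^2 - 18*t + 9)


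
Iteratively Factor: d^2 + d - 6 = (d - 2)*(d + 3)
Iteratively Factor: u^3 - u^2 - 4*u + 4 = (u + 2)*(u^2 - 3*u + 2) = (u - 1)*(u + 2)*(u - 2)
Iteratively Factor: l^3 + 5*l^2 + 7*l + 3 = (l + 3)*(l^2 + 2*l + 1) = (l + 1)*(l + 3)*(l + 1)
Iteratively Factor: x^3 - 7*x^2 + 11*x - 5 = (x - 1)*(x^2 - 6*x + 5) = (x - 1)^2*(x - 5)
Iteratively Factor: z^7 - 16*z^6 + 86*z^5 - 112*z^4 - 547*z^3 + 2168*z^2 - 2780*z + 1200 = (z + 3)*(z^6 - 19*z^5 + 143*z^4 - 541*z^3 + 1076*z^2 - 1060*z + 400) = (z - 5)*(z + 3)*(z^5 - 14*z^4 + 73*z^3 - 176*z^2 + 196*z - 80) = (z - 5)*(z - 4)*(z + 3)*(z^4 - 10*z^3 + 33*z^2 - 44*z + 20) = (z - 5)*(z - 4)*(z - 2)*(z + 3)*(z^3 - 8*z^2 + 17*z - 10) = (z - 5)^2*(z - 4)*(z - 2)*(z + 3)*(z^2 - 3*z + 2) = (z - 5)^2*(z - 4)*(z - 2)*(z - 1)*(z + 3)*(z - 2)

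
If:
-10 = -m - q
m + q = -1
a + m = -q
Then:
No Solution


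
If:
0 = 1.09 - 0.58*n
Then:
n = 1.88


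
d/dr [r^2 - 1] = 2*r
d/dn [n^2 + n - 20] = 2*n + 1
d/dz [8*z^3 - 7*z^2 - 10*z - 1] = 24*z^2 - 14*z - 10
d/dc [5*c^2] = 10*c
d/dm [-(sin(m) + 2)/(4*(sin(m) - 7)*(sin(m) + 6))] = (sin(m)^2 + 4*sin(m) + 40)*cos(m)/(4*(sin(m) - 7)^2*(sin(m) + 6)^2)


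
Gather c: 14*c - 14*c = 0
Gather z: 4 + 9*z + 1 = 9*z + 5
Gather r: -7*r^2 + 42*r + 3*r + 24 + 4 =-7*r^2 + 45*r + 28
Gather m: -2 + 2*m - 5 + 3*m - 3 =5*m - 10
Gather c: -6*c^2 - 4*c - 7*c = -6*c^2 - 11*c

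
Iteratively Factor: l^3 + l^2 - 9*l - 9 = (l - 3)*(l^2 + 4*l + 3) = (l - 3)*(l + 3)*(l + 1)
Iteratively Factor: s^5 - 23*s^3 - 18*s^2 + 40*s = (s)*(s^4 - 23*s^2 - 18*s + 40) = s*(s + 4)*(s^3 - 4*s^2 - 7*s + 10) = s*(s + 2)*(s + 4)*(s^2 - 6*s + 5) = s*(s - 1)*(s + 2)*(s + 4)*(s - 5)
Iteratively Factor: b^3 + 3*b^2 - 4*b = (b)*(b^2 + 3*b - 4) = b*(b - 1)*(b + 4)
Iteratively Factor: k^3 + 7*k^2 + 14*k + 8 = (k + 4)*(k^2 + 3*k + 2) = (k + 2)*(k + 4)*(k + 1)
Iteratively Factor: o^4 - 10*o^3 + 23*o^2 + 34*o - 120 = (o - 4)*(o^3 - 6*o^2 - o + 30) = (o - 4)*(o - 3)*(o^2 - 3*o - 10) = (o - 4)*(o - 3)*(o + 2)*(o - 5)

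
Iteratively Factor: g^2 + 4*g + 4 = (g + 2)*(g + 2)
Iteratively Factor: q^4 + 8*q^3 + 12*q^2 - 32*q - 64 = (q + 4)*(q^3 + 4*q^2 - 4*q - 16) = (q - 2)*(q + 4)*(q^2 + 6*q + 8) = (q - 2)*(q + 4)^2*(q + 2)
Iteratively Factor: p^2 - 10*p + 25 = (p - 5)*(p - 5)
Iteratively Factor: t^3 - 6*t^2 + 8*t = (t - 2)*(t^2 - 4*t) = t*(t - 2)*(t - 4)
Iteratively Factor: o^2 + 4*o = (o)*(o + 4)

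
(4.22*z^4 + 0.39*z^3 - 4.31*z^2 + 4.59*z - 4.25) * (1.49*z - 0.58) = 6.2878*z^5 - 1.8665*z^4 - 6.6481*z^3 + 9.3389*z^2 - 8.9947*z + 2.465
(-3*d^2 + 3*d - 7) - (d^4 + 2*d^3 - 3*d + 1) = -d^4 - 2*d^3 - 3*d^2 + 6*d - 8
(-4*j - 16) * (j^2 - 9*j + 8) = -4*j^3 + 20*j^2 + 112*j - 128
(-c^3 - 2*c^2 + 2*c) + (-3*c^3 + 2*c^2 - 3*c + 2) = -4*c^3 - c + 2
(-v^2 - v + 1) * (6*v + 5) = -6*v^3 - 11*v^2 + v + 5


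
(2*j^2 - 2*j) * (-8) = -16*j^2 + 16*j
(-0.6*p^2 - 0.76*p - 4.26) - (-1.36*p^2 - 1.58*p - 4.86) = 0.76*p^2 + 0.82*p + 0.600000000000001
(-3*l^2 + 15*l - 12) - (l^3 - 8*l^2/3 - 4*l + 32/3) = -l^3 - l^2/3 + 19*l - 68/3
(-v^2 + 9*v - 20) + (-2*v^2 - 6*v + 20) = -3*v^2 + 3*v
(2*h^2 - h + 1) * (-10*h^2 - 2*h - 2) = -20*h^4 + 6*h^3 - 12*h^2 - 2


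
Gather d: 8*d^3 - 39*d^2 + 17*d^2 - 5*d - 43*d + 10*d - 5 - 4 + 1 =8*d^3 - 22*d^2 - 38*d - 8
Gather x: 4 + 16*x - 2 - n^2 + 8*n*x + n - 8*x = -n^2 + n + x*(8*n + 8) + 2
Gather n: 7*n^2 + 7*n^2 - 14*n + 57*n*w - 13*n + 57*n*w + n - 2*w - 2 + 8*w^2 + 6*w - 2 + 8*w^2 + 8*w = 14*n^2 + n*(114*w - 26) + 16*w^2 + 12*w - 4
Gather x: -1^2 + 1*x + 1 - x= 0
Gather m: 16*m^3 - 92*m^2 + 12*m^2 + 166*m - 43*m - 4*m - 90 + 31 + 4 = 16*m^3 - 80*m^2 + 119*m - 55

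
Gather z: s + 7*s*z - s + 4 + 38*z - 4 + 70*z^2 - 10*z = 70*z^2 + z*(7*s + 28)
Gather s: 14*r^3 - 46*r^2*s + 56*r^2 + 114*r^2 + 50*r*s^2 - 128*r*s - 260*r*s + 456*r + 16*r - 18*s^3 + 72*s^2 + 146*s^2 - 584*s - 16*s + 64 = 14*r^3 + 170*r^2 + 472*r - 18*s^3 + s^2*(50*r + 218) + s*(-46*r^2 - 388*r - 600) + 64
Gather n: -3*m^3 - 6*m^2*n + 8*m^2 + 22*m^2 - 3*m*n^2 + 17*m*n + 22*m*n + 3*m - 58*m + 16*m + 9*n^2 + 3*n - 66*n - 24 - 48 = -3*m^3 + 30*m^2 - 39*m + n^2*(9 - 3*m) + n*(-6*m^2 + 39*m - 63) - 72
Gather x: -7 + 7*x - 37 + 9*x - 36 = 16*x - 80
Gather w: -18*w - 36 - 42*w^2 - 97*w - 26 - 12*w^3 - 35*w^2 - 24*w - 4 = -12*w^3 - 77*w^2 - 139*w - 66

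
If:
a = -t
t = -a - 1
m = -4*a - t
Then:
No Solution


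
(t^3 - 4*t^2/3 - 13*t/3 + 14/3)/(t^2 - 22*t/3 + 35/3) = (t^2 + t - 2)/(t - 5)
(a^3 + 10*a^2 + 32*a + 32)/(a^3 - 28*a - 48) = (a + 4)/(a - 6)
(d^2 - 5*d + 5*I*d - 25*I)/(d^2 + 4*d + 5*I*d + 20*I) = (d - 5)/(d + 4)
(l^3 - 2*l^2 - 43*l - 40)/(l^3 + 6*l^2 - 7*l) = (l^3 - 2*l^2 - 43*l - 40)/(l*(l^2 + 6*l - 7))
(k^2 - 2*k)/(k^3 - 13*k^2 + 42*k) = (k - 2)/(k^2 - 13*k + 42)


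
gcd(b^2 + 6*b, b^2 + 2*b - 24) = b + 6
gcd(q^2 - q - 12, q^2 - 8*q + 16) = q - 4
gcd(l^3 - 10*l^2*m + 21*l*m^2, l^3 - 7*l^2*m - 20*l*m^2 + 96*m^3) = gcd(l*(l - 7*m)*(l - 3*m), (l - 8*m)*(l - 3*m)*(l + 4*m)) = l - 3*m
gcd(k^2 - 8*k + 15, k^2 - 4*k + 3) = k - 3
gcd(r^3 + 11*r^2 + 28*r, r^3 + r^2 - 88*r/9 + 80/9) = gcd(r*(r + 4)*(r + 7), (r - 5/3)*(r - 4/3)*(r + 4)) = r + 4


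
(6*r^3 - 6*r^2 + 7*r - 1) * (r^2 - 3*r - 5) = 6*r^5 - 24*r^4 - 5*r^3 + 8*r^2 - 32*r + 5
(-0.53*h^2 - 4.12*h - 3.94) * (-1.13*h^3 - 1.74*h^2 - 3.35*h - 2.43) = 0.5989*h^5 + 5.5778*h^4 + 13.3965*h^3 + 21.9455*h^2 + 23.2106*h + 9.5742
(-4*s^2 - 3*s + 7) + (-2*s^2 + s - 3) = -6*s^2 - 2*s + 4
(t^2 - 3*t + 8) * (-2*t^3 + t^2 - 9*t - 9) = -2*t^5 + 7*t^4 - 28*t^3 + 26*t^2 - 45*t - 72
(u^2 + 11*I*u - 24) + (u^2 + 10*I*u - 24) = 2*u^2 + 21*I*u - 48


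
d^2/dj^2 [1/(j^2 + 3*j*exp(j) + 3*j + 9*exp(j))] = (-(3*j*exp(j) + 15*exp(j) + 2)*(j^2 + 3*j*exp(j) + 3*j + 9*exp(j)) + 2*(3*j*exp(j) + 2*j + 12*exp(j) + 3)^2)/(j^2 + 3*j*exp(j) + 3*j + 9*exp(j))^3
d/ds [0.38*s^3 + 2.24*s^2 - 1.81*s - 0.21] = 1.14*s^2 + 4.48*s - 1.81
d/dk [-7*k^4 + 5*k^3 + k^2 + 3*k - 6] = -28*k^3 + 15*k^2 + 2*k + 3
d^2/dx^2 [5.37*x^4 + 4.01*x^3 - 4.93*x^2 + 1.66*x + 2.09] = 64.44*x^2 + 24.06*x - 9.86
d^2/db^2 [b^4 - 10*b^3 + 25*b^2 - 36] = 12*b^2 - 60*b + 50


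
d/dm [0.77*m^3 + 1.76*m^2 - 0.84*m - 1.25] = 2.31*m^2 + 3.52*m - 0.84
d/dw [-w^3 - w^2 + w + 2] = -3*w^2 - 2*w + 1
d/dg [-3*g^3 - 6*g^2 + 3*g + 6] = -9*g^2 - 12*g + 3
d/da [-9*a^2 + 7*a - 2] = 7 - 18*a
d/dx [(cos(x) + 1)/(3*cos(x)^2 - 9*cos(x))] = (sin(x) - 3*sin(x)/cos(x)^2 + 2*tan(x))/(3*(cos(x) - 3)^2)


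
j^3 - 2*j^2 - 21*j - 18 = (j - 6)*(j + 1)*(j + 3)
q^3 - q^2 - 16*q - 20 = (q - 5)*(q + 2)^2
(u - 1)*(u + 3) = u^2 + 2*u - 3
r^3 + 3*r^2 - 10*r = r*(r - 2)*(r + 5)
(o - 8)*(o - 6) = o^2 - 14*o + 48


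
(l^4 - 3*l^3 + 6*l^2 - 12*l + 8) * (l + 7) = l^5 + 4*l^4 - 15*l^3 + 30*l^2 - 76*l + 56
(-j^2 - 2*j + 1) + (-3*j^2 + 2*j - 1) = -4*j^2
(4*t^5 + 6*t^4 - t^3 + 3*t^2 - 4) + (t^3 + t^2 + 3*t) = 4*t^5 + 6*t^4 + 4*t^2 + 3*t - 4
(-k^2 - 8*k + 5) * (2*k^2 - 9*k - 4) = -2*k^4 - 7*k^3 + 86*k^2 - 13*k - 20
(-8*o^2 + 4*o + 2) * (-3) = 24*o^2 - 12*o - 6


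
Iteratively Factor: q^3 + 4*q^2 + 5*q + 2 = (q + 1)*(q^2 + 3*q + 2) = (q + 1)^2*(q + 2)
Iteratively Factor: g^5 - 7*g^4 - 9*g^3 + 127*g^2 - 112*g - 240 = (g + 1)*(g^4 - 8*g^3 - g^2 + 128*g - 240) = (g - 3)*(g + 1)*(g^3 - 5*g^2 - 16*g + 80) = (g - 5)*(g - 3)*(g + 1)*(g^2 - 16) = (g - 5)*(g - 3)*(g + 1)*(g + 4)*(g - 4)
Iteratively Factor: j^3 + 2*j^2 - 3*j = (j - 1)*(j^2 + 3*j) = j*(j - 1)*(j + 3)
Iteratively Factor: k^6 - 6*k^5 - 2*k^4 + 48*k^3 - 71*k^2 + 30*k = (k + 3)*(k^5 - 9*k^4 + 25*k^3 - 27*k^2 + 10*k) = (k - 1)*(k + 3)*(k^4 - 8*k^3 + 17*k^2 - 10*k) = (k - 2)*(k - 1)*(k + 3)*(k^3 - 6*k^2 + 5*k) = (k - 5)*(k - 2)*(k - 1)*(k + 3)*(k^2 - k) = k*(k - 5)*(k - 2)*(k - 1)*(k + 3)*(k - 1)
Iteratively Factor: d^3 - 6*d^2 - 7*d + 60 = (d + 3)*(d^2 - 9*d + 20) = (d - 4)*(d + 3)*(d - 5)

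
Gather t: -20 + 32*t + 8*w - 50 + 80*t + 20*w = 112*t + 28*w - 70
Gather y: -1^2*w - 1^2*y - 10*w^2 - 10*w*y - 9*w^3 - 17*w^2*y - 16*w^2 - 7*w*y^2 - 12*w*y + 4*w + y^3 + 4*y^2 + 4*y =-9*w^3 - 26*w^2 + 3*w + y^3 + y^2*(4 - 7*w) + y*(-17*w^2 - 22*w + 3)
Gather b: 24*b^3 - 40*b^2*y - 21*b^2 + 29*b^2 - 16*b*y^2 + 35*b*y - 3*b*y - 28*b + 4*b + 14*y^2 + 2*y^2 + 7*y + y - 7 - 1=24*b^3 + b^2*(8 - 40*y) + b*(-16*y^2 + 32*y - 24) + 16*y^2 + 8*y - 8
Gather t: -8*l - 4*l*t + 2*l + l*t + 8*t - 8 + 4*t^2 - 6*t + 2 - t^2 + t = -6*l + 3*t^2 + t*(3 - 3*l) - 6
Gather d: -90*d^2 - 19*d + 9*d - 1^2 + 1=-90*d^2 - 10*d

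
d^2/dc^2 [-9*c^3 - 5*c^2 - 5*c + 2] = -54*c - 10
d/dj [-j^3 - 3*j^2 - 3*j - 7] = -3*j^2 - 6*j - 3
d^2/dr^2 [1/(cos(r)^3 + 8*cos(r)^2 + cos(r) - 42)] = ((7*cos(r) + 64*cos(2*r) + 9*cos(3*r))*(cos(r)^3 + 8*cos(r)^2 + cos(r) - 42)/4 + 2*(3*cos(r)^2 + 16*cos(r) + 1)^2*sin(r)^2)/(cos(r)^3 + 8*cos(r)^2 + cos(r) - 42)^3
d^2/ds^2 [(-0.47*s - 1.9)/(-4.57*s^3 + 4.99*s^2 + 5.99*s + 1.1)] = (58.895418*s^5 + 411.867594*s^4 - 644.112784*s^3 + 0.146399999999971*s^2 + 382.57596*s + 109.29252)/(95.443993*s^9 - 312.646953*s^8 - 33.921282*s^7 + 626.414873*s^6 + 194.969754*s^5 - 438.625047*s^4 - 395.607359*s^3 - 136.51803*s^2 - 21.7437*s - 1.331)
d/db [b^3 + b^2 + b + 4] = 3*b^2 + 2*b + 1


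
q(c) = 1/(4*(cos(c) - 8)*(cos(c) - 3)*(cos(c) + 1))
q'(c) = sin(c)/(4*(cos(c) - 8)*(cos(c) - 3)*(cos(c) + 1)^2) + sin(c)/(4*(cos(c) - 8)*(cos(c) - 3)^2*(cos(c) + 1)) + sin(c)/(4*(cos(c) - 8)^2*(cos(c) - 3)*(cos(c) + 1))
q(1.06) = 0.01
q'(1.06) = 0.00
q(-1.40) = 0.01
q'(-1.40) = -0.00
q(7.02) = 0.01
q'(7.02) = -0.00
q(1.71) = 0.01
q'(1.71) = 0.01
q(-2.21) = 0.02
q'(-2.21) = -0.03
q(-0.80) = 0.01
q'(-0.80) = -0.00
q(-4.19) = 0.02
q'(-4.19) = 0.02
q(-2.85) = 0.17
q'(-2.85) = -1.12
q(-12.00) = 0.01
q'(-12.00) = 0.00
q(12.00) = 0.01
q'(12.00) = 0.00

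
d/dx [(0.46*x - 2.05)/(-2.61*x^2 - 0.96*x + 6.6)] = (1.2006*x^2 - 10.701*x + 1.068)/(6.8121*x^4 + 5.0112*x^3 - 33.5304*x^2 - 12.672*x + 43.56)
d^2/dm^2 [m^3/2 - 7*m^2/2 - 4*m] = 3*m - 7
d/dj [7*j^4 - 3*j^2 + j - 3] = 28*j^3 - 6*j + 1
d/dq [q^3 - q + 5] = 3*q^2 - 1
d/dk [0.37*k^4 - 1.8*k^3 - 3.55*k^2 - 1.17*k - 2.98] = 1.48*k^3 - 5.4*k^2 - 7.1*k - 1.17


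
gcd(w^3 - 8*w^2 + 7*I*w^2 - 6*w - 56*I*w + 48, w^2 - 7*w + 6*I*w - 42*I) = w + 6*I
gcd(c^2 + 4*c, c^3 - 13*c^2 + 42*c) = c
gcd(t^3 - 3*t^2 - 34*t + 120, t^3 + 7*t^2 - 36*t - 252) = t + 6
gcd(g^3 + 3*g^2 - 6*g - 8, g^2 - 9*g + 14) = g - 2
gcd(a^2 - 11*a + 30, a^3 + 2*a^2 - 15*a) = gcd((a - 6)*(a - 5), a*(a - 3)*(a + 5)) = 1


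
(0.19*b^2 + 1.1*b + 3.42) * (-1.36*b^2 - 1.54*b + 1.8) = -0.2584*b^4 - 1.7886*b^3 - 6.0032*b^2 - 3.2868*b + 6.156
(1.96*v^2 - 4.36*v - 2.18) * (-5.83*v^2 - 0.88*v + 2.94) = -11.4268*v^4 + 23.694*v^3 + 22.3086*v^2 - 10.9*v - 6.4092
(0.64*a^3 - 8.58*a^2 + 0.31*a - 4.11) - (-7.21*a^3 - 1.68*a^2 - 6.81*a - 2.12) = 7.85*a^3 - 6.9*a^2 + 7.12*a - 1.99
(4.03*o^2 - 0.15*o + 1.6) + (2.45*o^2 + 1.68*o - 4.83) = 6.48*o^2 + 1.53*o - 3.23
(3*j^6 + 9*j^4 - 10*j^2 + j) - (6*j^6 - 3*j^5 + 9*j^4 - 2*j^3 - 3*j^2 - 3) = -3*j^6 + 3*j^5 + 2*j^3 - 7*j^2 + j + 3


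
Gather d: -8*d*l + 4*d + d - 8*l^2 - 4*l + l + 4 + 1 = d*(5 - 8*l) - 8*l^2 - 3*l + 5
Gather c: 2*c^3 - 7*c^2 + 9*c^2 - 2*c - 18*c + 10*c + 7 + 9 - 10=2*c^3 + 2*c^2 - 10*c + 6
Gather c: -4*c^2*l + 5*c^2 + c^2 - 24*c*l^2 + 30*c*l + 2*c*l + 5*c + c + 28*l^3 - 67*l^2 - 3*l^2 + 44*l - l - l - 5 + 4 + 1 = c^2*(6 - 4*l) + c*(-24*l^2 + 32*l + 6) + 28*l^3 - 70*l^2 + 42*l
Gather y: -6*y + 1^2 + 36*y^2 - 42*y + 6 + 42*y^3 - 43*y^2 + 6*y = 42*y^3 - 7*y^2 - 42*y + 7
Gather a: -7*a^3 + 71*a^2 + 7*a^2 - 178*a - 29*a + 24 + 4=-7*a^3 + 78*a^2 - 207*a + 28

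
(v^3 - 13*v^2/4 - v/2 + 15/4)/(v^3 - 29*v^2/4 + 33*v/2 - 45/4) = (v + 1)/(v - 3)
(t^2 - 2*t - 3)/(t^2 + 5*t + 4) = (t - 3)/(t + 4)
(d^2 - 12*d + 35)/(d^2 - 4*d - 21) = (d - 5)/(d + 3)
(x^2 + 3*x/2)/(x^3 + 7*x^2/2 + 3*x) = 1/(x + 2)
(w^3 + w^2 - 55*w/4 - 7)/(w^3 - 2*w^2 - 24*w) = (w^2 - 3*w - 7/4)/(w*(w - 6))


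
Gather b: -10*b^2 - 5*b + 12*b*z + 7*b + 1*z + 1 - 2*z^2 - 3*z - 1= -10*b^2 + b*(12*z + 2) - 2*z^2 - 2*z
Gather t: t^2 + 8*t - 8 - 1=t^2 + 8*t - 9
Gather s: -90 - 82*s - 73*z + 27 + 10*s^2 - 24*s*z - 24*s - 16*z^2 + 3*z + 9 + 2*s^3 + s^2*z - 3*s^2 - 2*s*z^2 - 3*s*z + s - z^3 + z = 2*s^3 + s^2*(z + 7) + s*(-2*z^2 - 27*z - 105) - z^3 - 16*z^2 - 69*z - 54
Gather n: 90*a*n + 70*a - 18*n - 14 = 70*a + n*(90*a - 18) - 14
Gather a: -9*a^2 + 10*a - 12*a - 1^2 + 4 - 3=-9*a^2 - 2*a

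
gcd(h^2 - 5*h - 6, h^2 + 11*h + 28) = 1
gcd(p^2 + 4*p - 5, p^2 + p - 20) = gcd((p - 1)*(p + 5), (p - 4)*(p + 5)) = p + 5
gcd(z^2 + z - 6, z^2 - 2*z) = z - 2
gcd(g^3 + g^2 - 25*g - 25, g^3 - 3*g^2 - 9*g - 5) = g^2 - 4*g - 5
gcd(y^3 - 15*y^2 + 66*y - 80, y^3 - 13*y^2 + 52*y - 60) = y^2 - 7*y + 10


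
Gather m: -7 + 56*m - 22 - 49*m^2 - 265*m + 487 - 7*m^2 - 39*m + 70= -56*m^2 - 248*m + 528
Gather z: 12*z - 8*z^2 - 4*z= -8*z^2 + 8*z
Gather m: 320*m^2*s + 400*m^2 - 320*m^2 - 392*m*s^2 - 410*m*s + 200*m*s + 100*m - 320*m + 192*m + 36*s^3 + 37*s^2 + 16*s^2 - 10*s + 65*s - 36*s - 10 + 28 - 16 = m^2*(320*s + 80) + m*(-392*s^2 - 210*s - 28) + 36*s^3 + 53*s^2 + 19*s + 2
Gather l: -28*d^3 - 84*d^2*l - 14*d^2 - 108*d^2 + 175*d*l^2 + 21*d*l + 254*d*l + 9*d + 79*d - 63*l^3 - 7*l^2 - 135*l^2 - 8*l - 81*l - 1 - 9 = -28*d^3 - 122*d^2 + 88*d - 63*l^3 + l^2*(175*d - 142) + l*(-84*d^2 + 275*d - 89) - 10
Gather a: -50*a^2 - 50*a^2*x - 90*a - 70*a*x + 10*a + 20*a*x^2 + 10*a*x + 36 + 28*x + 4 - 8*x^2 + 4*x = a^2*(-50*x - 50) + a*(20*x^2 - 60*x - 80) - 8*x^2 + 32*x + 40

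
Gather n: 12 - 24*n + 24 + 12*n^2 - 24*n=12*n^2 - 48*n + 36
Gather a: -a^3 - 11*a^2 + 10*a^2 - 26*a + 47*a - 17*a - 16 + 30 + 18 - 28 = -a^3 - a^2 + 4*a + 4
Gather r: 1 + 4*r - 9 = 4*r - 8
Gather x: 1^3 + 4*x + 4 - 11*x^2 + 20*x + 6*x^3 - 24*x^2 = 6*x^3 - 35*x^2 + 24*x + 5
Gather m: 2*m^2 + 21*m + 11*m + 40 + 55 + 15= 2*m^2 + 32*m + 110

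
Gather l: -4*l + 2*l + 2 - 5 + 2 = -2*l - 1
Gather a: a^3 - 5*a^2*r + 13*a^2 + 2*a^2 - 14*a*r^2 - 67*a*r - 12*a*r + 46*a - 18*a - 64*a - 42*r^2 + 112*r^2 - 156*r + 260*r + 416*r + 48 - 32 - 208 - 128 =a^3 + a^2*(15 - 5*r) + a*(-14*r^2 - 79*r - 36) + 70*r^2 + 520*r - 320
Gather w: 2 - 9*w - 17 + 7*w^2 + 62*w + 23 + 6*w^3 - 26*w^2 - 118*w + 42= 6*w^3 - 19*w^2 - 65*w + 50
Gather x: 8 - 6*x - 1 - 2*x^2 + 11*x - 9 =-2*x^2 + 5*x - 2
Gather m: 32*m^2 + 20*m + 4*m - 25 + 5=32*m^2 + 24*m - 20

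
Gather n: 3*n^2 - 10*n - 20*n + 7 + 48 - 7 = 3*n^2 - 30*n + 48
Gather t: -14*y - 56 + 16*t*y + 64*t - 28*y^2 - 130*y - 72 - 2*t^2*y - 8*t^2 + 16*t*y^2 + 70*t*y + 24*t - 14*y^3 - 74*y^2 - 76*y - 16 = t^2*(-2*y - 8) + t*(16*y^2 + 86*y + 88) - 14*y^3 - 102*y^2 - 220*y - 144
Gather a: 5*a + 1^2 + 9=5*a + 10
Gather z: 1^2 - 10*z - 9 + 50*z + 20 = 40*z + 12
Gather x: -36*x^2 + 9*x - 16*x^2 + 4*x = -52*x^2 + 13*x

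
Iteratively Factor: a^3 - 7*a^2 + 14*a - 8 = (a - 4)*(a^2 - 3*a + 2) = (a - 4)*(a - 2)*(a - 1)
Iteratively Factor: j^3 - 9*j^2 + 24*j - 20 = (j - 2)*(j^2 - 7*j + 10) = (j - 5)*(j - 2)*(j - 2)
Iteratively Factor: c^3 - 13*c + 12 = (c - 3)*(c^2 + 3*c - 4) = (c - 3)*(c - 1)*(c + 4)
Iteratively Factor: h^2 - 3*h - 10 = (h - 5)*(h + 2)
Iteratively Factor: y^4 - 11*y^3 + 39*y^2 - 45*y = (y)*(y^3 - 11*y^2 + 39*y - 45) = y*(y - 3)*(y^2 - 8*y + 15) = y*(y - 5)*(y - 3)*(y - 3)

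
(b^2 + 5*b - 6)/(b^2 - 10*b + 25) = (b^2 + 5*b - 6)/(b^2 - 10*b + 25)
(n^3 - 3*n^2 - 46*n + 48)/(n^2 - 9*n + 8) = n + 6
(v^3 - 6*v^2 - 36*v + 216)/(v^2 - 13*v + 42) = (v^2 - 36)/(v - 7)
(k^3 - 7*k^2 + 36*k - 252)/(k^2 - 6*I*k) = k - 7 + 6*I - 42*I/k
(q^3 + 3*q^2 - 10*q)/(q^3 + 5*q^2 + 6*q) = (q^2 + 3*q - 10)/(q^2 + 5*q + 6)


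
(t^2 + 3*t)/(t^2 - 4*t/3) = 3*(t + 3)/(3*t - 4)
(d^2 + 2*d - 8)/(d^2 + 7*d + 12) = (d - 2)/(d + 3)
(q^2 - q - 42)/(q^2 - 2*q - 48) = (q - 7)/(q - 8)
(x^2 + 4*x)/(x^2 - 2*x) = (x + 4)/(x - 2)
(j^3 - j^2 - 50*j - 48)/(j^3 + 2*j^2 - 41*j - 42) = (j^2 - 2*j - 48)/(j^2 + j - 42)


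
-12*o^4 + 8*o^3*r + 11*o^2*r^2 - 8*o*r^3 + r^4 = (-6*o + r)*(-2*o + r)*(-o + r)*(o + r)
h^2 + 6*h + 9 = (h + 3)^2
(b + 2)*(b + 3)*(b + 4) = b^3 + 9*b^2 + 26*b + 24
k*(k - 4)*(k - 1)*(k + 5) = k^4 - 21*k^2 + 20*k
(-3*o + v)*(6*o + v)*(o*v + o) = -18*o^3*v - 18*o^3 + 3*o^2*v^2 + 3*o^2*v + o*v^3 + o*v^2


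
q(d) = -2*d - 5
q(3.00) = -11.00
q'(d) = -2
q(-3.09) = 1.18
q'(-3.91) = -2.00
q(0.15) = -5.30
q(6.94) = -18.88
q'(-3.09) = -2.00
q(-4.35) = 3.70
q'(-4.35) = -2.00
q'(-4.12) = -2.00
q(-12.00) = 19.00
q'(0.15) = -2.00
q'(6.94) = -2.00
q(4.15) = -13.30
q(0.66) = -6.32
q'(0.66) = -2.00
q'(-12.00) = -2.00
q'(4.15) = -2.00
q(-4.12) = 3.24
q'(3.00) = -2.00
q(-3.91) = 2.82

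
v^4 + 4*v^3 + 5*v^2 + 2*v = v*(v + 1)^2*(v + 2)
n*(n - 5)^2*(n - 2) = n^4 - 12*n^3 + 45*n^2 - 50*n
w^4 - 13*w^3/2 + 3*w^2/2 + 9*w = w*(w - 6)*(w - 3/2)*(w + 1)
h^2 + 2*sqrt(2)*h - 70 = (h - 5*sqrt(2))*(h + 7*sqrt(2))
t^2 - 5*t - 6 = (t - 6)*(t + 1)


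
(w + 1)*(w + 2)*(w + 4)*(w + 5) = w^4 + 12*w^3 + 49*w^2 + 78*w + 40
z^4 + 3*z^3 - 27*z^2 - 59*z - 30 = (z - 5)*(z + 1)^2*(z + 6)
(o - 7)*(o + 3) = o^2 - 4*o - 21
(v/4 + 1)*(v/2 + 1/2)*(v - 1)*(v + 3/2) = v^4/8 + 11*v^3/16 + 5*v^2/8 - 11*v/16 - 3/4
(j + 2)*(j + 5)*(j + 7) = j^3 + 14*j^2 + 59*j + 70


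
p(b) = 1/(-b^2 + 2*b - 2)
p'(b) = (2*b - 2)/(-b^2 + 2*b - 2)^2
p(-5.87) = -0.02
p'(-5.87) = -0.01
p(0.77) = -0.95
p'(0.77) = -0.41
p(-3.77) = -0.04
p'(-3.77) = -0.02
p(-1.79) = -0.11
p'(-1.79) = -0.07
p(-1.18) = -0.17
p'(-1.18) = -0.13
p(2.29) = -0.38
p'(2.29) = 0.36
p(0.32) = -0.68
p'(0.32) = -0.64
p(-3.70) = -0.04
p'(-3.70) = -0.02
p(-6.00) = -0.02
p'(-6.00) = -0.00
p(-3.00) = -0.06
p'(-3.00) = -0.03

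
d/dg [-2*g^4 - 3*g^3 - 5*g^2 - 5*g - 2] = -8*g^3 - 9*g^2 - 10*g - 5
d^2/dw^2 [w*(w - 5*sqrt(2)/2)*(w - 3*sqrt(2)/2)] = 6*w - 8*sqrt(2)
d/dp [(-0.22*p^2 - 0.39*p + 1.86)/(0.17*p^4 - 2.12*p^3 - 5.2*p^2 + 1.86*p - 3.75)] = (0.0748*p^5 - 0.2675*p^4 - 2.9184*p^3 + 9.3924*p^2 + 20.994*p - 1.9971)/(0.0289*p^8 - 0.7208*p^7 + 2.7264*p^6 + 22.6804*p^5 + 17.8786*p^4 - 3.444*p^3 + 42.4596*p^2 - 13.95*p + 14.0625)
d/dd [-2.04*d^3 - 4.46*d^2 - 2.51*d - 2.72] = -6.12*d^2 - 8.92*d - 2.51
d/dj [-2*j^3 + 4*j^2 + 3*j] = -6*j^2 + 8*j + 3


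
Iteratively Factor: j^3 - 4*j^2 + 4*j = (j)*(j^2 - 4*j + 4) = j*(j - 2)*(j - 2)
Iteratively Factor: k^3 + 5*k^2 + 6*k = (k + 2)*(k^2 + 3*k) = k*(k + 2)*(k + 3)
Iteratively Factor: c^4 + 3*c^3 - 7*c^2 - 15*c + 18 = (c - 1)*(c^3 + 4*c^2 - 3*c - 18) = (c - 2)*(c - 1)*(c^2 + 6*c + 9) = (c - 2)*(c - 1)*(c + 3)*(c + 3)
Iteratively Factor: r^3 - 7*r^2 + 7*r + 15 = (r - 3)*(r^2 - 4*r - 5) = (r - 5)*(r - 3)*(r + 1)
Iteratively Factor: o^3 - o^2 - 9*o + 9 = (o - 1)*(o^2 - 9) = (o - 1)*(o + 3)*(o - 3)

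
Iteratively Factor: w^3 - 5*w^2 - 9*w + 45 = (w + 3)*(w^2 - 8*w + 15) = (w - 3)*(w + 3)*(w - 5)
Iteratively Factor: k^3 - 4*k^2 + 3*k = (k - 1)*(k^2 - 3*k) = (k - 3)*(k - 1)*(k)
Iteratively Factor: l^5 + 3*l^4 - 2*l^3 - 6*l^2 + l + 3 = (l + 3)*(l^4 - 2*l^2 + 1) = (l + 1)*(l + 3)*(l^3 - l^2 - l + 1) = (l - 1)*(l + 1)*(l + 3)*(l^2 - 1) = (l - 1)*(l + 1)^2*(l + 3)*(l - 1)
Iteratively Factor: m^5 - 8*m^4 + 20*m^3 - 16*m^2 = (m - 4)*(m^4 - 4*m^3 + 4*m^2) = m*(m - 4)*(m^3 - 4*m^2 + 4*m) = m*(m - 4)*(m - 2)*(m^2 - 2*m) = m^2*(m - 4)*(m - 2)*(m - 2)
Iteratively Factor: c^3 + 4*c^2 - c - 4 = (c + 1)*(c^2 + 3*c - 4) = (c - 1)*(c + 1)*(c + 4)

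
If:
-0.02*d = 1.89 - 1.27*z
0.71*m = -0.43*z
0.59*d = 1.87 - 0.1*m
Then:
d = 3.33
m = -0.93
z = 1.54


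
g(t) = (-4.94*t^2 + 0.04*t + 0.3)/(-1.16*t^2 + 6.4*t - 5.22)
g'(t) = (0.04 - 9.88*t)/(-1.16*t^2 + 6.4*t - 5.22) + (2.32*t - 6.4)*(-4.94*t^2 + 0.04*t + 0.3)/(-1.16*t^2 + 6.4*t - 5.22)^2 = (-31.5696*t^2 + 52.2696*t - 2.1288)/(1.3456*t^4 - 14.848*t^3 + 53.0704*t^2 - 66.816*t + 27.2484)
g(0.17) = -0.04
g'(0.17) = 0.34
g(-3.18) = 1.33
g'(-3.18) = -0.35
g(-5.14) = 1.90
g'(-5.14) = -0.23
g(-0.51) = 0.11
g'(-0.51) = -0.48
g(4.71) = 134.77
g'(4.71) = -696.21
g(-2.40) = 1.04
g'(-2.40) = -0.42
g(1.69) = -6.02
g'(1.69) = -0.76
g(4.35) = -138.83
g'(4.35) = -829.23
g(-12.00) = 2.86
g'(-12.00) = -0.08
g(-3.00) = 1.27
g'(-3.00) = -0.36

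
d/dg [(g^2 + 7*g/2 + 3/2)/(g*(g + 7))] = (7*g^2 - 6*g - 21)/(2*g^2*(g^2 + 14*g + 49))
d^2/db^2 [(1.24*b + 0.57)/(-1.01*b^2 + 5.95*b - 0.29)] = (-(1.24*b + 0.57)*(2.02*b - 5.95)*(4.04*b - 11.9) + (7.5144*b - 13.6046)*(1.01*b^2 - 5.95*b + 0.29))/(1.01*b^2 - 5.95*b + 0.29)^3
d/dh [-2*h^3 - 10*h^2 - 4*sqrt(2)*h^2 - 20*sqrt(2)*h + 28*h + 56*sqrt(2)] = -6*h^2 - 20*h - 8*sqrt(2)*h - 20*sqrt(2) + 28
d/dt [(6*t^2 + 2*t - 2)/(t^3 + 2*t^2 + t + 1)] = 2*(-3*t^4 - 2*t^3 + 4*t^2 + 10*t + 2)/(t^6 + 4*t^5 + 6*t^4 + 6*t^3 + 5*t^2 + 2*t + 1)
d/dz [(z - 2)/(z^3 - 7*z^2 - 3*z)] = (-z*(-z^2 + 7*z + 3) + (z - 2)*(-3*z^2 + 14*z + 3))/(z^2*(-z^2 + 7*z + 3)^2)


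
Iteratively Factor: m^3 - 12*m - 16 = (m + 2)*(m^2 - 2*m - 8) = (m - 4)*(m + 2)*(m + 2)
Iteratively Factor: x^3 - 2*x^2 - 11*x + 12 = (x + 3)*(x^2 - 5*x + 4) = (x - 1)*(x + 3)*(x - 4)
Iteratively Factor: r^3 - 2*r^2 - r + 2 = (r + 1)*(r^2 - 3*r + 2) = (r - 1)*(r + 1)*(r - 2)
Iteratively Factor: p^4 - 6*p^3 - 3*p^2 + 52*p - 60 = (p + 3)*(p^3 - 9*p^2 + 24*p - 20) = (p - 2)*(p + 3)*(p^2 - 7*p + 10) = (p - 2)^2*(p + 3)*(p - 5)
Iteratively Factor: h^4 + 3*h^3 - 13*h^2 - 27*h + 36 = (h - 1)*(h^3 + 4*h^2 - 9*h - 36) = (h - 1)*(h + 4)*(h^2 - 9) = (h - 1)*(h + 3)*(h + 4)*(h - 3)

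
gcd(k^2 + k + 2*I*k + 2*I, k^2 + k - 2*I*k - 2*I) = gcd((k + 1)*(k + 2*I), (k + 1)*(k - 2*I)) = k + 1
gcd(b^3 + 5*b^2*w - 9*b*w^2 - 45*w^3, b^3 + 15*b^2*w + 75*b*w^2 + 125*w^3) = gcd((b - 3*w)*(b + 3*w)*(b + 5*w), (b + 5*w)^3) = b + 5*w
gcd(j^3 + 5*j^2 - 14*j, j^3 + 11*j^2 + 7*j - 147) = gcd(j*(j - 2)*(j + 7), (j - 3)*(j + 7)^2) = j + 7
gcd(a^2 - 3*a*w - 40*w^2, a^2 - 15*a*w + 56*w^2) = -a + 8*w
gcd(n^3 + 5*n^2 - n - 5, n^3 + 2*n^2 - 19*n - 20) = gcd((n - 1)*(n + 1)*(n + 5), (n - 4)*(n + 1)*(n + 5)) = n^2 + 6*n + 5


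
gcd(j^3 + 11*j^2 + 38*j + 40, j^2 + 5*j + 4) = j + 4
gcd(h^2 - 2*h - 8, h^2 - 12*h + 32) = h - 4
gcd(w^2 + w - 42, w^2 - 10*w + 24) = w - 6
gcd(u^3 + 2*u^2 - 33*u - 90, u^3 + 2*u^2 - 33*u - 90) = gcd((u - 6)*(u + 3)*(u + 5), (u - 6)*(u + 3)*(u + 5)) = u^3 + 2*u^2 - 33*u - 90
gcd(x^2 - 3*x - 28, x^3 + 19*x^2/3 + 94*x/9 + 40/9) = x + 4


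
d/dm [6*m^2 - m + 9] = 12*m - 1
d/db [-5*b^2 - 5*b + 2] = -10*b - 5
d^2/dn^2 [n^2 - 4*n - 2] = 2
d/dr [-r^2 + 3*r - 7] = 3 - 2*r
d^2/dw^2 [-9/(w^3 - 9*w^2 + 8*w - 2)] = 18*(3*(w - 3)*(w^3 - 9*w^2 + 8*w - 2) - (3*w^2 - 18*w + 8)^2)/(w^3 - 9*w^2 + 8*w - 2)^3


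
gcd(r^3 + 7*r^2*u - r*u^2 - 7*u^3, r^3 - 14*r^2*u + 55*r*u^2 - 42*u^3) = r - u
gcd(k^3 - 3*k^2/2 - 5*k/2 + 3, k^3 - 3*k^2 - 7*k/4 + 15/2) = k^2 - k/2 - 3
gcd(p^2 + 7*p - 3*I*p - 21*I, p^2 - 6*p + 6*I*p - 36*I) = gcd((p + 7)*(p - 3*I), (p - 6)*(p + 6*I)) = 1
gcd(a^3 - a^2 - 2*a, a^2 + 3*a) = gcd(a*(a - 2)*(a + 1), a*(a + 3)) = a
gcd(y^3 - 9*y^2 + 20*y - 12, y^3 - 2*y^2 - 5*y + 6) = y - 1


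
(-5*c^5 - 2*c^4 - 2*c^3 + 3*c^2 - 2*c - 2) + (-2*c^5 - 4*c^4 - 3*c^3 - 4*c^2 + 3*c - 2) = -7*c^5 - 6*c^4 - 5*c^3 - c^2 + c - 4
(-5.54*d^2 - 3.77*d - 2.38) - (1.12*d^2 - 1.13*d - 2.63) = -6.66*d^2 - 2.64*d + 0.25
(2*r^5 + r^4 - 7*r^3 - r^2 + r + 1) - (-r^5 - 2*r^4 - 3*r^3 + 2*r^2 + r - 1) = 3*r^5 + 3*r^4 - 4*r^3 - 3*r^2 + 2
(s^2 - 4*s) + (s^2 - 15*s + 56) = 2*s^2 - 19*s + 56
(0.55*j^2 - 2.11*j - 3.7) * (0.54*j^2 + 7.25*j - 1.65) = 0.297*j^4 + 2.8481*j^3 - 18.203*j^2 - 23.3435*j + 6.105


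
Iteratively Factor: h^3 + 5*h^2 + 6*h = (h)*(h^2 + 5*h + 6) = h*(h + 3)*(h + 2)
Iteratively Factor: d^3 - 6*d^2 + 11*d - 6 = (d - 3)*(d^2 - 3*d + 2) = (d - 3)*(d - 2)*(d - 1)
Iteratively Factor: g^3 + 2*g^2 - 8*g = (g)*(g^2 + 2*g - 8) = g*(g - 2)*(g + 4)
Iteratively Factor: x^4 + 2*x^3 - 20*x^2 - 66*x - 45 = (x + 3)*(x^3 - x^2 - 17*x - 15) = (x - 5)*(x + 3)*(x^2 + 4*x + 3) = (x - 5)*(x + 1)*(x + 3)*(x + 3)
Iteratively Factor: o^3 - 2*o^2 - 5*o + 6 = (o - 1)*(o^2 - o - 6) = (o - 3)*(o - 1)*(o + 2)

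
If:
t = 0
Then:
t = 0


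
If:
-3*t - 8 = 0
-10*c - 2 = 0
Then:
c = -1/5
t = -8/3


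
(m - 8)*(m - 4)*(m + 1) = m^3 - 11*m^2 + 20*m + 32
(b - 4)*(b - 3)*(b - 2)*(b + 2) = b^4 - 7*b^3 + 8*b^2 + 28*b - 48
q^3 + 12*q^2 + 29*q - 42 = (q - 1)*(q + 6)*(q + 7)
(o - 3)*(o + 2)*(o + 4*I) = o^3 - o^2 + 4*I*o^2 - 6*o - 4*I*o - 24*I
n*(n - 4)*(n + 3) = n^3 - n^2 - 12*n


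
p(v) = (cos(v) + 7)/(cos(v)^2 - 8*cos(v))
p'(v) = (2*sin(v)*cos(v) - 8*sin(v))*(cos(v) + 7)/(cos(v)^2 - 8*cos(v))^2 - sin(v)/(cos(v)^2 - 8*cos(v))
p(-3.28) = 0.67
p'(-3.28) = -0.12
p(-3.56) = 0.75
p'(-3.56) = -0.42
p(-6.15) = -1.15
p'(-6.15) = -0.11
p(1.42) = -6.06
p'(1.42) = -38.30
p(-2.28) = 1.13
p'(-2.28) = 1.55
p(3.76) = 0.86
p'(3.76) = 0.75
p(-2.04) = 1.71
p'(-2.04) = 3.79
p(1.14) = -2.34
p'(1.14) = -4.53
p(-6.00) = -1.18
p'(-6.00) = -0.25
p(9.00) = 0.75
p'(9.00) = -0.42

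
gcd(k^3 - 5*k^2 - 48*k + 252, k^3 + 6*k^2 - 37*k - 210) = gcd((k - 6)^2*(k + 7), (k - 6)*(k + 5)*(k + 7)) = k^2 + k - 42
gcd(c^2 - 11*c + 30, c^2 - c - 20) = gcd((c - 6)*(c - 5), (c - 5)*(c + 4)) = c - 5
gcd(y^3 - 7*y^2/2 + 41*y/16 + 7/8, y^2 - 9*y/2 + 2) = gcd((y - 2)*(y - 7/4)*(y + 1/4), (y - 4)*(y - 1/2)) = 1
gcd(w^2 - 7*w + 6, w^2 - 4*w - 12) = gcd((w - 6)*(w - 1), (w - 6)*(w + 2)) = w - 6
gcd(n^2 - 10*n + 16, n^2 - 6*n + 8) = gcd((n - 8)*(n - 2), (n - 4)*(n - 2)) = n - 2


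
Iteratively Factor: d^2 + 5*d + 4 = (d + 4)*(d + 1)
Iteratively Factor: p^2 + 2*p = (p + 2)*(p)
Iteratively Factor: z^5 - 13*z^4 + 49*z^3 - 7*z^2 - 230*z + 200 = (z - 1)*(z^4 - 12*z^3 + 37*z^2 + 30*z - 200) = (z - 4)*(z - 1)*(z^3 - 8*z^2 + 5*z + 50) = (z - 5)*(z - 4)*(z - 1)*(z^2 - 3*z - 10) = (z - 5)*(z - 4)*(z - 1)*(z + 2)*(z - 5)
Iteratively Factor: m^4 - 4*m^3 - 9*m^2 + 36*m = (m - 3)*(m^3 - m^2 - 12*m) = m*(m - 3)*(m^2 - m - 12) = m*(m - 3)*(m + 3)*(m - 4)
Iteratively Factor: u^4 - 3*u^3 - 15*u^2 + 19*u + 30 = (u + 1)*(u^3 - 4*u^2 - 11*u + 30) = (u - 2)*(u + 1)*(u^2 - 2*u - 15) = (u - 5)*(u - 2)*(u + 1)*(u + 3)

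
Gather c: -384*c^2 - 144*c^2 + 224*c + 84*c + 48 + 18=-528*c^2 + 308*c + 66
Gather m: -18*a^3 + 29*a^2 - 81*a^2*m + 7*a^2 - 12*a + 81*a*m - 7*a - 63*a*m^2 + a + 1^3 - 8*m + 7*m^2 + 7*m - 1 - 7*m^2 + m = -18*a^3 + 36*a^2 - 63*a*m^2 - 18*a + m*(-81*a^2 + 81*a)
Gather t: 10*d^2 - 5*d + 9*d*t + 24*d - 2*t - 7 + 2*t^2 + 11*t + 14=10*d^2 + 19*d + 2*t^2 + t*(9*d + 9) + 7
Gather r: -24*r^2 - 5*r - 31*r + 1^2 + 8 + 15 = -24*r^2 - 36*r + 24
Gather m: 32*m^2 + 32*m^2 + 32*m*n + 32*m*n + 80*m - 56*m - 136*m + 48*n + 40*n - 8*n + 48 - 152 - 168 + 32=64*m^2 + m*(64*n - 112) + 80*n - 240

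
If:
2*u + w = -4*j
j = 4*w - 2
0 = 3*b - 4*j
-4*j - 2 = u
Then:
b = -56/45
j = -14/15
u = 26/15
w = 4/15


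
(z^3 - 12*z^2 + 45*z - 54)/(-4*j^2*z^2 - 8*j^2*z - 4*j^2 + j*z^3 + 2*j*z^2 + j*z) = (-z^3 + 12*z^2 - 45*z + 54)/(j*(4*j*z^2 + 8*j*z + 4*j - z^3 - 2*z^2 - z))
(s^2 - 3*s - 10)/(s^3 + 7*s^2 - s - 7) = (s^2 - 3*s - 10)/(s^3 + 7*s^2 - s - 7)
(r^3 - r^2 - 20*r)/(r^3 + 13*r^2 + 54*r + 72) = r*(r - 5)/(r^2 + 9*r + 18)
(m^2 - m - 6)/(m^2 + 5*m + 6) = (m - 3)/(m + 3)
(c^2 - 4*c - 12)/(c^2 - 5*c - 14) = (c - 6)/(c - 7)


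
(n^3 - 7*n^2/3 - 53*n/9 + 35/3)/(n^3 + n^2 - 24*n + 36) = (9*n^2 + 6*n - 35)/(9*(n^2 + 4*n - 12))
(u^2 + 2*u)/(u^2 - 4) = u/(u - 2)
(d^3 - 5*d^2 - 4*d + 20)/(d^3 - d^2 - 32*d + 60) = (d + 2)/(d + 6)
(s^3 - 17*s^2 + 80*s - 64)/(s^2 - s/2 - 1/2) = 2*(s^2 - 16*s + 64)/(2*s + 1)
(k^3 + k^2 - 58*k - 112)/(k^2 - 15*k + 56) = (k^2 + 9*k + 14)/(k - 7)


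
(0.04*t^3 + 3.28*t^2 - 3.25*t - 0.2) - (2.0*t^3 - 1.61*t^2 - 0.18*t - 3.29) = -1.96*t^3 + 4.89*t^2 - 3.07*t + 3.09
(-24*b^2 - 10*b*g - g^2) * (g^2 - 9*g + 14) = -24*b^2*g^2 + 216*b^2*g - 336*b^2 - 10*b*g^3 + 90*b*g^2 - 140*b*g - g^4 + 9*g^3 - 14*g^2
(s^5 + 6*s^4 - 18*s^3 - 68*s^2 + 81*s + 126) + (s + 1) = s^5 + 6*s^4 - 18*s^3 - 68*s^2 + 82*s + 127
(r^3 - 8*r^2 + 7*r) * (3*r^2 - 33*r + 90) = 3*r^5 - 57*r^4 + 375*r^3 - 951*r^2 + 630*r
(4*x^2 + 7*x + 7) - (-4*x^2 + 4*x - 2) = 8*x^2 + 3*x + 9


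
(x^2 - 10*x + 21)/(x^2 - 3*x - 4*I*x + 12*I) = (x - 7)/(x - 4*I)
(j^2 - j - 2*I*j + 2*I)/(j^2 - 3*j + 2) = (j - 2*I)/(j - 2)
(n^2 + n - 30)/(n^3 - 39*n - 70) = (-n^2 - n + 30)/(-n^3 + 39*n + 70)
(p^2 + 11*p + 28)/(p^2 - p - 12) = (p^2 + 11*p + 28)/(p^2 - p - 12)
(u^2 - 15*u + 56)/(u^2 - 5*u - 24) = (u - 7)/(u + 3)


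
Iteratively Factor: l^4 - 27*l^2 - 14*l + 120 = (l - 5)*(l^3 + 5*l^2 - 2*l - 24) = (l - 5)*(l - 2)*(l^2 + 7*l + 12) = (l - 5)*(l - 2)*(l + 4)*(l + 3)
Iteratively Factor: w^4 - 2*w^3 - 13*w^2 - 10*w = (w)*(w^3 - 2*w^2 - 13*w - 10) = w*(w - 5)*(w^2 + 3*w + 2) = w*(w - 5)*(w + 2)*(w + 1)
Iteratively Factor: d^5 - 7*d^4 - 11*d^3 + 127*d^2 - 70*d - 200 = (d - 2)*(d^4 - 5*d^3 - 21*d^2 + 85*d + 100) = (d - 5)*(d - 2)*(d^3 - 21*d - 20) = (d - 5)^2*(d - 2)*(d^2 + 5*d + 4) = (d - 5)^2*(d - 2)*(d + 4)*(d + 1)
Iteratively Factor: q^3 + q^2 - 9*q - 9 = (q + 1)*(q^2 - 9) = (q + 1)*(q + 3)*(q - 3)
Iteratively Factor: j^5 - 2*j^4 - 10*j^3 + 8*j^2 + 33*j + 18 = (j + 2)*(j^4 - 4*j^3 - 2*j^2 + 12*j + 9) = (j + 1)*(j + 2)*(j^3 - 5*j^2 + 3*j + 9) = (j + 1)^2*(j + 2)*(j^2 - 6*j + 9) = (j - 3)*(j + 1)^2*(j + 2)*(j - 3)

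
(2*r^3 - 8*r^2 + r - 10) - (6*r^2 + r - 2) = 2*r^3 - 14*r^2 - 8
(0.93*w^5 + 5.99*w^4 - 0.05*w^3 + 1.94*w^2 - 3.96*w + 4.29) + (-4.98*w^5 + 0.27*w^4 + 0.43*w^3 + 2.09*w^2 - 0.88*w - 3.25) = -4.05*w^5 + 6.26*w^4 + 0.38*w^3 + 4.03*w^2 - 4.84*w + 1.04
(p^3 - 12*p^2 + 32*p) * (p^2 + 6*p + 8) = p^5 - 6*p^4 - 32*p^3 + 96*p^2 + 256*p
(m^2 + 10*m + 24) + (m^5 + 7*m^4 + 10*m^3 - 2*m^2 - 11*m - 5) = m^5 + 7*m^4 + 10*m^3 - m^2 - m + 19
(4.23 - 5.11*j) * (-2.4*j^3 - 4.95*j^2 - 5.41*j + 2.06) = 12.264*j^4 + 15.1425*j^3 + 6.7066*j^2 - 33.4109*j + 8.7138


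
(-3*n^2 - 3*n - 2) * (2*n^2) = -6*n^4 - 6*n^3 - 4*n^2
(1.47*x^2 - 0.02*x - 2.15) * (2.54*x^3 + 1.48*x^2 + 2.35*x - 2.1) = 3.7338*x^5 + 2.1248*x^4 - 2.0361*x^3 - 6.316*x^2 - 5.0105*x + 4.515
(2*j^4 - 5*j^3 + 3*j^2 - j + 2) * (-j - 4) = -2*j^5 - 3*j^4 + 17*j^3 - 11*j^2 + 2*j - 8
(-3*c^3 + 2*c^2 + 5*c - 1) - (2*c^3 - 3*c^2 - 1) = -5*c^3 + 5*c^2 + 5*c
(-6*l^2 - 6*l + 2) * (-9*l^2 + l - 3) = 54*l^4 + 48*l^3 - 6*l^2 + 20*l - 6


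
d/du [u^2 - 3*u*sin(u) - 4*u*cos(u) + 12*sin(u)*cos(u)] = 4*u*sin(u) - 3*u*cos(u) + 2*u - 3*sin(u) - 4*cos(u) + 12*cos(2*u)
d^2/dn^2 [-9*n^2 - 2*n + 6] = -18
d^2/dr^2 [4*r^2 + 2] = 8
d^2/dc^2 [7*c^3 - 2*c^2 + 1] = 42*c - 4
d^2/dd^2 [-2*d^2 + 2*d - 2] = -4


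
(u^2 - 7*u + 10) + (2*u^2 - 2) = 3*u^2 - 7*u + 8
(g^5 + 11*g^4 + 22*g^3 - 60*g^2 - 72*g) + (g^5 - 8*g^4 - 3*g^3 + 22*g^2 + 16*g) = 2*g^5 + 3*g^4 + 19*g^3 - 38*g^2 - 56*g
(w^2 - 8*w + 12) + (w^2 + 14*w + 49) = 2*w^2 + 6*w + 61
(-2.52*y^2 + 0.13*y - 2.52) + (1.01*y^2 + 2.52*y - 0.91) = -1.51*y^2 + 2.65*y - 3.43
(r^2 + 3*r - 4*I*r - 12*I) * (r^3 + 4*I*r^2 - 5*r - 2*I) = r^5 + 3*r^4 + 11*r^3 + 33*r^2 + 18*I*r^2 - 8*r + 54*I*r - 24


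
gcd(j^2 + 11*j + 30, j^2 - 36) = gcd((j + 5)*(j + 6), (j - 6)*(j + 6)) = j + 6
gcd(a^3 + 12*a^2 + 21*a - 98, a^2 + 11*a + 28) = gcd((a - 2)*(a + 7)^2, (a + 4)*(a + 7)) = a + 7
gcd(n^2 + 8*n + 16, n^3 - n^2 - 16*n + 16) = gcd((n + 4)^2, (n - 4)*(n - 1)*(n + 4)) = n + 4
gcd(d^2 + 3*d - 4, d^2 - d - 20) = d + 4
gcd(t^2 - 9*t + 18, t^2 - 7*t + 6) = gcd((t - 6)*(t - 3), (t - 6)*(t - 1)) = t - 6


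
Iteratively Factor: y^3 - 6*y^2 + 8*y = (y - 4)*(y^2 - 2*y) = (y - 4)*(y - 2)*(y)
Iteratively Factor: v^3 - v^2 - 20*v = (v - 5)*(v^2 + 4*v) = (v - 5)*(v + 4)*(v)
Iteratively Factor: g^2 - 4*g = (g - 4)*(g)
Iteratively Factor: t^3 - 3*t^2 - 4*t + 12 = (t - 2)*(t^2 - t - 6) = (t - 2)*(t + 2)*(t - 3)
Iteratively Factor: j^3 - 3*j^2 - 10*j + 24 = (j - 2)*(j^2 - j - 12) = (j - 2)*(j + 3)*(j - 4)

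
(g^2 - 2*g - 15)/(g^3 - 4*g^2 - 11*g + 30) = 1/(g - 2)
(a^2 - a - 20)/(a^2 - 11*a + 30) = (a + 4)/(a - 6)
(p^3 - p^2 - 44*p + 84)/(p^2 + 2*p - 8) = (p^2 + p - 42)/(p + 4)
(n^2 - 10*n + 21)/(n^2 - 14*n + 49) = (n - 3)/(n - 7)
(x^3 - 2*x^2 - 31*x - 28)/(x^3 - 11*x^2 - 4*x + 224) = (x + 1)/(x - 8)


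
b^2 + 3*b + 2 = (b + 1)*(b + 2)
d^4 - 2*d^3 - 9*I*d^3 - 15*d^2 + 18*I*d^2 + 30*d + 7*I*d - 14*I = (d - 2)*(d - 7*I)*(d - I)^2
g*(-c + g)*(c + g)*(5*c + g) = -5*c^3*g - c^2*g^2 + 5*c*g^3 + g^4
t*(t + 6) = t^2 + 6*t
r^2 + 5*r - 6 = (r - 1)*(r + 6)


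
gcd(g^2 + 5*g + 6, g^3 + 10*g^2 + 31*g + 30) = g^2 + 5*g + 6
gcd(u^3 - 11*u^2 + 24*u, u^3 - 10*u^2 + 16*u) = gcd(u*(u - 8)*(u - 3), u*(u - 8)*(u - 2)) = u^2 - 8*u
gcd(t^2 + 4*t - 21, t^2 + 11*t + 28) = t + 7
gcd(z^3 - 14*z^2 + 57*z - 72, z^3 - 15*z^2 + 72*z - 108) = z - 3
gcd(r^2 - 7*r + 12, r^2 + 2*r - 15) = r - 3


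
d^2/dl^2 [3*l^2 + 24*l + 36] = 6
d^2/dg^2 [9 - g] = 0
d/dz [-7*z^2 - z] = -14*z - 1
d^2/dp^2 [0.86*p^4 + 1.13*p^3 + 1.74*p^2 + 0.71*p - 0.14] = 10.32*p^2 + 6.78*p + 3.48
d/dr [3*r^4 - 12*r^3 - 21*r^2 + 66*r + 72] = 12*r^3 - 36*r^2 - 42*r + 66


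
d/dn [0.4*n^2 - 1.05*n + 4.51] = 0.8*n - 1.05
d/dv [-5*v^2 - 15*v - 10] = -10*v - 15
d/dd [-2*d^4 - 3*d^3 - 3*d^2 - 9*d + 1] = -8*d^3 - 9*d^2 - 6*d - 9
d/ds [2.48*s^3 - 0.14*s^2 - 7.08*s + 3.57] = 7.44*s^2 - 0.28*s - 7.08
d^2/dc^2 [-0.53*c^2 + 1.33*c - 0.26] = -1.06000000000000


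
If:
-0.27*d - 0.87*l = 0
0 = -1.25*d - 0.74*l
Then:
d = 0.00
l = 0.00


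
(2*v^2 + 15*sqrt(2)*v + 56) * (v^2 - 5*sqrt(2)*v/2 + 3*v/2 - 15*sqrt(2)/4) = 2*v^4 + 3*v^3 + 10*sqrt(2)*v^3 - 19*v^2 + 15*sqrt(2)*v^2 - 140*sqrt(2)*v - 57*v/2 - 210*sqrt(2)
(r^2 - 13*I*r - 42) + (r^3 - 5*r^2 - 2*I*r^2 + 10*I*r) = r^3 - 4*r^2 - 2*I*r^2 - 3*I*r - 42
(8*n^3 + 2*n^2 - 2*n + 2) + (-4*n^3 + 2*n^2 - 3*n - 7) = 4*n^3 + 4*n^2 - 5*n - 5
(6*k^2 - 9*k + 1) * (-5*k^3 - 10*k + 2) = -30*k^5 + 45*k^4 - 65*k^3 + 102*k^2 - 28*k + 2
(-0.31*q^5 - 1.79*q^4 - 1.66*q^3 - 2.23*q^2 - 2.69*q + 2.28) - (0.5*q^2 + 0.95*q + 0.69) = -0.31*q^5 - 1.79*q^4 - 1.66*q^3 - 2.73*q^2 - 3.64*q + 1.59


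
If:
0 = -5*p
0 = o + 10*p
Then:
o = 0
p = 0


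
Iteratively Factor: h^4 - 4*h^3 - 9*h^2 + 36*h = (h - 4)*(h^3 - 9*h) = h*(h - 4)*(h^2 - 9) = h*(h - 4)*(h - 3)*(h + 3)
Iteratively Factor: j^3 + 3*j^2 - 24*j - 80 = (j - 5)*(j^2 + 8*j + 16) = (j - 5)*(j + 4)*(j + 4)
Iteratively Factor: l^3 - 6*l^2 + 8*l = (l)*(l^2 - 6*l + 8) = l*(l - 2)*(l - 4)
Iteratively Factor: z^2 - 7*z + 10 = (z - 2)*(z - 5)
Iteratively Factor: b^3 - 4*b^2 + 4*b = (b)*(b^2 - 4*b + 4) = b*(b - 2)*(b - 2)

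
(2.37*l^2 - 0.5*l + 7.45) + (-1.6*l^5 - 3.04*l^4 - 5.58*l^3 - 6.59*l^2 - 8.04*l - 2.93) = -1.6*l^5 - 3.04*l^4 - 5.58*l^3 - 4.22*l^2 - 8.54*l + 4.52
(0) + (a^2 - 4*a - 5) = a^2 - 4*a - 5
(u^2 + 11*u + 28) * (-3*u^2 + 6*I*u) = -3*u^4 - 33*u^3 + 6*I*u^3 - 84*u^2 + 66*I*u^2 + 168*I*u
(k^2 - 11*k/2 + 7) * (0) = 0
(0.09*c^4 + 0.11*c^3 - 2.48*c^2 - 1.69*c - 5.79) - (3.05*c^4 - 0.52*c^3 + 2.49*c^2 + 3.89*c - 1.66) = -2.96*c^4 + 0.63*c^3 - 4.97*c^2 - 5.58*c - 4.13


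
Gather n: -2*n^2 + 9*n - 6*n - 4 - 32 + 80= -2*n^2 + 3*n + 44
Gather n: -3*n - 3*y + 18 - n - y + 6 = -4*n - 4*y + 24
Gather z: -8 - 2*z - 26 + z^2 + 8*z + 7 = z^2 + 6*z - 27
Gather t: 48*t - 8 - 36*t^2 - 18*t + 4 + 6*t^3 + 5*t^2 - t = 6*t^3 - 31*t^2 + 29*t - 4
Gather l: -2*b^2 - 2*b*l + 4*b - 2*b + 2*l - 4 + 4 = -2*b^2 + 2*b + l*(2 - 2*b)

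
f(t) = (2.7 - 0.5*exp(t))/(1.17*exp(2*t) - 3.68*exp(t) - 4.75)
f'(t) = (2.7 - 0.5*exp(t))*(-2.34*exp(2*t) + 3.68*exp(t))/(1.17*exp(2*t) - 3.68*exp(t) - 4.75)^2 - 0.5*exp(t)/(1.17*exp(2*t) - 3.68*exp(t) - 4.75) = (0.585*exp(2*t) - 6.318*exp(t) + 12.311)*exp(t)/(1.3689*exp(4*t) - 8.6112*exp(3*t) + 2.4274*exp(2*t) + 34.96*exp(t) + 22.5625)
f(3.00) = -0.02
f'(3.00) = 0.02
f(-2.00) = -0.50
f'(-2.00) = 0.06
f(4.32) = -0.01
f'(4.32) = 0.01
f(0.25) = -0.27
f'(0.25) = 0.12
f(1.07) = -0.22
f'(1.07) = -0.11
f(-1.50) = -0.47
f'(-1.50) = 0.08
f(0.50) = -0.25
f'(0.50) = 0.10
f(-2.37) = -0.52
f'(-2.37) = 0.04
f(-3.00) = -0.54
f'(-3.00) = 0.02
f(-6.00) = -0.57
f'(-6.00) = 0.00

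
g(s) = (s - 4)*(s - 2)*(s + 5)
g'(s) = (s - 4)*(s - 2) + (s - 4)*(s + 5) + (s - 2)*(s + 5)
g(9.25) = 542.39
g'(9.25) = 216.19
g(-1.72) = 69.79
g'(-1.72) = -9.68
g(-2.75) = 72.14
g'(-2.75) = 6.19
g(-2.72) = 72.32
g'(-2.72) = 5.64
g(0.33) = 32.67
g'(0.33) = -22.33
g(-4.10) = 44.47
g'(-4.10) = 36.63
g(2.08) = -1.09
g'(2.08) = -13.18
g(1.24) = 13.09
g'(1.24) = -19.87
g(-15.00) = -3230.00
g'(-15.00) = 683.00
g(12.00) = 1360.00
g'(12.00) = 386.00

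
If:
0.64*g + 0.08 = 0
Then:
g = -0.12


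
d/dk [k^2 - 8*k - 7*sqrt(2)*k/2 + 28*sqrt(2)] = 2*k - 8 - 7*sqrt(2)/2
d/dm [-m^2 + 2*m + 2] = 2 - 2*m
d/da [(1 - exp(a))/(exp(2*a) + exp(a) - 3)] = (-(1 - exp(a))*(2*exp(a) + 1) - exp(2*a) - exp(a) + 3)*exp(a)/(exp(2*a) + exp(a) - 3)^2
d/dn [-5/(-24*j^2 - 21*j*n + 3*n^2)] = 5*(-7*j + 2*n)/(3*(8*j^2 + 7*j*n - n^2)^2)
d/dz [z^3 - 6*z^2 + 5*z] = 3*z^2 - 12*z + 5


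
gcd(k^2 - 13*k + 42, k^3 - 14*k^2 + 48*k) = k - 6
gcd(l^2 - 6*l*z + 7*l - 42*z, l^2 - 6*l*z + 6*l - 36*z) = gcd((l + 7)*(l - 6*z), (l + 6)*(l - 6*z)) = -l + 6*z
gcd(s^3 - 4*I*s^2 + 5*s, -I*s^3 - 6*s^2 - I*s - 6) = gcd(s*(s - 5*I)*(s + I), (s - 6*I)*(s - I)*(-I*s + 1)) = s + I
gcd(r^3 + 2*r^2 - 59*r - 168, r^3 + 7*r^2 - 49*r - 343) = r + 7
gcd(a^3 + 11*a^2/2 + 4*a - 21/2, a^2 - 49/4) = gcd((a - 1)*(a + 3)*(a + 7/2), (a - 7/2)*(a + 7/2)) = a + 7/2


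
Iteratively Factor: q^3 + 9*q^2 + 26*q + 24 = (q + 4)*(q^2 + 5*q + 6) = (q + 3)*(q + 4)*(q + 2)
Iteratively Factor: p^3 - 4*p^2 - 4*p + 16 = (p - 4)*(p^2 - 4) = (p - 4)*(p + 2)*(p - 2)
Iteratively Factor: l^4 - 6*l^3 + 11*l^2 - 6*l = (l - 1)*(l^3 - 5*l^2 + 6*l) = l*(l - 1)*(l^2 - 5*l + 6) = l*(l - 3)*(l - 1)*(l - 2)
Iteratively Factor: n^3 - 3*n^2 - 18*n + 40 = (n - 2)*(n^2 - n - 20) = (n - 2)*(n + 4)*(n - 5)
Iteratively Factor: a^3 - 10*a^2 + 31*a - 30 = (a - 3)*(a^2 - 7*a + 10) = (a - 3)*(a - 2)*(a - 5)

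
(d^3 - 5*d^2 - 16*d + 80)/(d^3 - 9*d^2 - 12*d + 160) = (d - 4)/(d - 8)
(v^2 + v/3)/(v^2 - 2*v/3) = (3*v + 1)/(3*v - 2)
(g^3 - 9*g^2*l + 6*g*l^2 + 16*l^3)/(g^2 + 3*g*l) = (g^3 - 9*g^2*l + 6*g*l^2 + 16*l^3)/(g*(g + 3*l))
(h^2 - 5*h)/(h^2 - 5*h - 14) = h*(5 - h)/(-h^2 + 5*h + 14)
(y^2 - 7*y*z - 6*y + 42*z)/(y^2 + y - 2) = (y^2 - 7*y*z - 6*y + 42*z)/(y^2 + y - 2)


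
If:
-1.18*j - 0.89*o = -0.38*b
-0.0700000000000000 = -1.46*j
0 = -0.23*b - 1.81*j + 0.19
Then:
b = 0.45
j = 0.05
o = 0.13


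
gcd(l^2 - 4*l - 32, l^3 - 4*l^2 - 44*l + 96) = l - 8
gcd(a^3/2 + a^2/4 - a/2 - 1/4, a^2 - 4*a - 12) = 1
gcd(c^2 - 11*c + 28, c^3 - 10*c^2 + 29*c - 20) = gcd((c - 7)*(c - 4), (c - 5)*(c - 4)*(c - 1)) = c - 4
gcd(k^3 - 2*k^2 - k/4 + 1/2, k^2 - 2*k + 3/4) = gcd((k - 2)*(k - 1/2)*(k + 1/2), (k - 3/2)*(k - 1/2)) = k - 1/2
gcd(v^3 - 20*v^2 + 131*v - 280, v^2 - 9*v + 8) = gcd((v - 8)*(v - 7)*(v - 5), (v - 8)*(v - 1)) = v - 8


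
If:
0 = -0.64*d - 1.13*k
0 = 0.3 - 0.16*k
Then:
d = -3.31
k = 1.88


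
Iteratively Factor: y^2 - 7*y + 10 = (y - 5)*(y - 2)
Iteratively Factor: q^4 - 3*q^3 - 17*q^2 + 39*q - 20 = (q - 1)*(q^3 - 2*q^2 - 19*q + 20) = (q - 5)*(q - 1)*(q^2 + 3*q - 4) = (q - 5)*(q - 1)^2*(q + 4)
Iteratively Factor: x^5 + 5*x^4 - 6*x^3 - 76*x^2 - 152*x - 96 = (x + 3)*(x^4 + 2*x^3 - 12*x^2 - 40*x - 32) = (x - 4)*(x + 3)*(x^3 + 6*x^2 + 12*x + 8) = (x - 4)*(x + 2)*(x + 3)*(x^2 + 4*x + 4) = (x - 4)*(x + 2)^2*(x + 3)*(x + 2)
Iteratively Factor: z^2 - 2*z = (z)*(z - 2)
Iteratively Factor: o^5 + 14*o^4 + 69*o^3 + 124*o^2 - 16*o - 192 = (o - 1)*(o^4 + 15*o^3 + 84*o^2 + 208*o + 192) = (o - 1)*(o + 4)*(o^3 + 11*o^2 + 40*o + 48) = (o - 1)*(o + 4)^2*(o^2 + 7*o + 12) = (o - 1)*(o + 4)^3*(o + 3)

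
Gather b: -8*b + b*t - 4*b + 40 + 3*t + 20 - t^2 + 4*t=b*(t - 12) - t^2 + 7*t + 60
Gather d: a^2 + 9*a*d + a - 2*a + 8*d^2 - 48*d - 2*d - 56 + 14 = a^2 - a + 8*d^2 + d*(9*a - 50) - 42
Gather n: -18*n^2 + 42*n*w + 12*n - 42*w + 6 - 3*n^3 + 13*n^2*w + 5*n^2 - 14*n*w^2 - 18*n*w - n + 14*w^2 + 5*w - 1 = -3*n^3 + n^2*(13*w - 13) + n*(-14*w^2 + 24*w + 11) + 14*w^2 - 37*w + 5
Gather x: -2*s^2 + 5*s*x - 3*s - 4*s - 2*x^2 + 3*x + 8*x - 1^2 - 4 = -2*s^2 - 7*s - 2*x^2 + x*(5*s + 11) - 5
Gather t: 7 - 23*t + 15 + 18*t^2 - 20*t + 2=18*t^2 - 43*t + 24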